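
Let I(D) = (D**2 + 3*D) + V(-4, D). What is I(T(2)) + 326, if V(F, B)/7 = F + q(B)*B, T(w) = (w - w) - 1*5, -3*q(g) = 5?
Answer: 1099/3 ≈ 366.33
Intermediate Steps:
q(g) = -5/3 (q(g) = -1/3*5 = -5/3)
T(w) = -5 (T(w) = 0 - 5 = -5)
V(F, B) = 7*F - 35*B/3 (V(F, B) = 7*(F - 5*B/3) = 7*F - 35*B/3)
I(D) = -28 + D**2 - 26*D/3 (I(D) = (D**2 + 3*D) + (7*(-4) - 35*D/3) = (D**2 + 3*D) + (-28 - 35*D/3) = -28 + D**2 - 26*D/3)
I(T(2)) + 326 = (-28 + (-5)**2 - 26/3*(-5)) + 326 = (-28 + 25 + 130/3) + 326 = 121/3 + 326 = 1099/3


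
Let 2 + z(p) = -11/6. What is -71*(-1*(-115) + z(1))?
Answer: -47357/6 ≈ -7892.8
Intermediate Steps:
z(p) = -23/6 (z(p) = -2 - 11/6 = -23/6)
-71*(-1*(-115) + z(1)) = -71*(-1*(-115) - 23/6) = -71*(115 - 23/6) = -71*667/6 = -47357/6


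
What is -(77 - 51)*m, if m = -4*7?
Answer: 728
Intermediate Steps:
m = -28
-(77 - 51)*m = -(77 - 51)*(-28) = -26*(-28) = -1*(-728) = 728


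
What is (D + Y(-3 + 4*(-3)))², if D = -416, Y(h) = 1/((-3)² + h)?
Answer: 6235009/36 ≈ 1.7319e+5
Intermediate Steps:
Y(h) = 1/(9 + h)
(D + Y(-3 + 4*(-3)))² = (-416 + 1/(9 + (-3 + 4*(-3))))² = (-416 + 1/(9 + (-3 - 12)))² = (-416 + 1/(9 - 15))² = (-416 + 1/(-6))² = (-416 - ⅙)² = (-2497/6)² = 6235009/36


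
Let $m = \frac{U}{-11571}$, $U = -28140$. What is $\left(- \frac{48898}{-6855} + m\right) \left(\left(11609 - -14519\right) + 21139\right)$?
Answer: $\frac{1707685714966}{3777105} \approx 4.5212 \cdot 10^{5}$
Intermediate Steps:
$m = \frac{1340}{551}$ ($m = - \frac{28140}{-11571} = \left(-28140\right) \left(- \frac{1}{11571}\right) = \frac{1340}{551} \approx 2.4319$)
$\left(- \frac{48898}{-6855} + m\right) \left(\left(11609 - -14519\right) + 21139\right) = \left(- \frac{48898}{-6855} + \frac{1340}{551}\right) \left(\left(11609 - -14519\right) + 21139\right) = \left(\left(-48898\right) \left(- \frac{1}{6855}\right) + \frac{1340}{551}\right) \left(\left(11609 + 14519\right) + 21139\right) = \left(\frac{48898}{6855} + \frac{1340}{551}\right) \left(26128 + 21139\right) = \frac{36128498}{3777105} \cdot 47267 = \frac{1707685714966}{3777105}$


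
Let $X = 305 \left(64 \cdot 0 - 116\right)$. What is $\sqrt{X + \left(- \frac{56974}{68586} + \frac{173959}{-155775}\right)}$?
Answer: $\frac{6 i \sqrt{13850347930806695406}}{118710935} \approx 188.1 i$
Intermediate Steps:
$X = -35380$ ($X = 305 \left(0 - 116\right) = 305 \left(-116\right) = -35380$)
$\sqrt{X + \left(- \frac{56974}{68586} + \frac{173959}{-155775}\right)} = \sqrt{-35380 + \left(- \frac{56974}{68586} + \frac{173959}{-155775}\right)} = \sqrt{-35380 + \left(\left(-56974\right) \frac{1}{68586} + 173959 \left(- \frac{1}{155775}\right)\right)} = \sqrt{-35380 - \frac{1155904268}{593554675}} = \sqrt{- \frac{21001120305768}{593554675}} = \frac{6 i \sqrt{13850347930806695406}}{118710935}$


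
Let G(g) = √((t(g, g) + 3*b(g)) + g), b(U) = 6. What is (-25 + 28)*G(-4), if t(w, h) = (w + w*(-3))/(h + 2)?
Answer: 3*√10 ≈ 9.4868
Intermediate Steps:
t(w, h) = -2*w/(2 + h) (t(w, h) = (w - 3*w)/(2 + h) = (-2*w)/(2 + h) = -2*w/(2 + h))
G(g) = √(18 + g - 2*g/(2 + g)) (G(g) = √((-2*g/(2 + g) + 3*6) + g) = √((-2*g/(2 + g) + 18) + g) = √((18 - 2*g/(2 + g)) + g) = √(18 + g - 2*g/(2 + g)))
(-25 + 28)*G(-4) = (-25 + 28)*√((36 + (-4)² + 18*(-4))/(2 - 4)) = 3*√((36 + 16 - 72)/(-2)) = 3*√(-½*(-20)) = 3*√10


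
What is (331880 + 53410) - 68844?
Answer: 316446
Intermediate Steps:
(331880 + 53410) - 68844 = 385290 - 68844 = 316446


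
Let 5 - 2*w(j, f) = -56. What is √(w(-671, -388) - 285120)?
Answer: I*√1140358/2 ≈ 533.94*I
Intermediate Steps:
w(j, f) = 61/2 (w(j, f) = 5/2 - ½*(-56) = 5/2 + 28 = 61/2)
√(w(-671, -388) - 285120) = √(61/2 - 285120) = √(-570179/2) = I*√1140358/2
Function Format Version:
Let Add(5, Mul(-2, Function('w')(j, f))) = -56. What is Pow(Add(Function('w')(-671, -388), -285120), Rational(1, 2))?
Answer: Mul(Rational(1, 2), I, Pow(1140358, Rational(1, 2))) ≈ Mul(533.94, I)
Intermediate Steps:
Function('w')(j, f) = Rational(61, 2) (Function('w')(j, f) = Add(Rational(5, 2), Mul(Rational(-1, 2), -56)) = Add(Rational(5, 2), 28) = Rational(61, 2))
Pow(Add(Function('w')(-671, -388), -285120), Rational(1, 2)) = Pow(Add(Rational(61, 2), -285120), Rational(1, 2)) = Pow(Rational(-570179, 2), Rational(1, 2)) = Mul(Rational(1, 2), I, Pow(1140358, Rational(1, 2)))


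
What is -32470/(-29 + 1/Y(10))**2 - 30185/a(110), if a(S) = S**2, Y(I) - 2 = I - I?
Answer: -333923813/7862580 ≈ -42.470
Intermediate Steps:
Y(I) = 2 (Y(I) = 2 + (I - I) = 2 + 0 = 2)
-32470/(-29 + 1/Y(10))**2 - 30185/a(110) = -32470/(-29 + 1/2)**2 - 30185/(110**2) = -32470/(-29 + 1/2)**2 - 30185/12100 = -32470/((-57/2)**2) - 30185*1/12100 = -32470/3249/4 - 6037/2420 = -32470*4/3249 - 6037/2420 = -129880/3249 - 6037/2420 = -333923813/7862580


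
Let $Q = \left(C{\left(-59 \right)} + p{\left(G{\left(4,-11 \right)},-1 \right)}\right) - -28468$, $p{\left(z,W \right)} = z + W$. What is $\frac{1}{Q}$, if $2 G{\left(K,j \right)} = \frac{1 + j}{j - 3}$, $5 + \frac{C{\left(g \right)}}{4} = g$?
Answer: $\frac{14}{394959} \approx 3.5447 \cdot 10^{-5}$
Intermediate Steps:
$C{\left(g \right)} = -20 + 4 g$
$G{\left(K,j \right)} = \frac{1 + j}{2 \left(-3 + j\right)}$ ($G{\left(K,j \right)} = \frac{\left(1 + j\right) \frac{1}{j - 3}}{2} = \frac{\left(1 + j\right) \frac{1}{-3 + j}}{2} = \frac{\frac{1}{-3 + j} \left(1 + j\right)}{2} = \frac{1 + j}{2 \left(-3 + j\right)}$)
$p{\left(z,W \right)} = W + z$
$Q = \frac{394959}{14}$ ($Q = \left(\left(-20 + 4 \left(-59\right)\right) - \left(1 - \frac{1 - 11}{2 \left(-3 - 11\right)}\right)\right) - -28468 = \left(\left(-20 - 236\right) - \left(1 - \frac{1}{2} \frac{1}{-14} \left(-10\right)\right)\right) + 28468 = \left(-256 - \left(1 + \frac{1}{28} \left(-10\right)\right)\right) + 28468 = \left(-256 + \left(-1 + \frac{5}{14}\right)\right) + 28468 = \left(-256 - \frac{9}{14}\right) + 28468 = - \frac{3593}{14} + 28468 = \frac{394959}{14} \approx 28211.0$)
$\frac{1}{Q} = \frac{1}{\frac{394959}{14}} = \frac{14}{394959}$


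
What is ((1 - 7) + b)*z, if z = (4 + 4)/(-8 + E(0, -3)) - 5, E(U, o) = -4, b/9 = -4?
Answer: 238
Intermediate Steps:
b = -36 (b = 9*(-4) = -36)
z = -17/3 (z = (4 + 4)/(-8 - 4) - 5 = 8/(-12) - 5 = 8*(-1/12) - 5 = -2/3 - 5 = -17/3 ≈ -5.6667)
((1 - 7) + b)*z = ((1 - 7) - 36)*(-17/3) = (-6 - 36)*(-17/3) = -42*(-17/3) = 238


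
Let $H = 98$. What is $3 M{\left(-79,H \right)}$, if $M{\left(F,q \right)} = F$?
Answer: $-237$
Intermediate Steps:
$3 M{\left(-79,H \right)} = 3 \left(-79\right) = -237$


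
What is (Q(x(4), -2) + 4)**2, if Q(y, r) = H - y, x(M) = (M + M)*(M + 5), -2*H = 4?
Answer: 4900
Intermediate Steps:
H = -2 (H = -1/2*4 = -2)
x(M) = 2*M*(5 + M) (x(M) = (2*M)*(5 + M) = 2*M*(5 + M))
Q(y, r) = -2 - y
(Q(x(4), -2) + 4)**2 = ((-2 - 2*4*(5 + 4)) + 4)**2 = ((-2 - 2*4*9) + 4)**2 = ((-2 - 1*72) + 4)**2 = ((-2 - 72) + 4)**2 = (-74 + 4)**2 = (-70)**2 = 4900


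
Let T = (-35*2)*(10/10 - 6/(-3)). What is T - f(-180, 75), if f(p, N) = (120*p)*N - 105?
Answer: 1619895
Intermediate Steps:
f(p, N) = -105 + 120*N*p (f(p, N) = 120*N*p - 105 = -105 + 120*N*p)
T = -210 (T = -70*(10*(⅒) - 6*(-⅓)) = -70*(1 + 2) = -70*3 = -210)
T - f(-180, 75) = -210 - (-105 + 120*75*(-180)) = -210 - (-105 - 1620000) = -210 - 1*(-1620105) = -210 + 1620105 = 1619895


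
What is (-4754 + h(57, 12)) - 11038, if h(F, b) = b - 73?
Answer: -15853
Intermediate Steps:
h(F, b) = -73 + b
(-4754 + h(57, 12)) - 11038 = (-4754 + (-73 + 12)) - 11038 = (-4754 - 61) - 11038 = -4815 - 11038 = -15853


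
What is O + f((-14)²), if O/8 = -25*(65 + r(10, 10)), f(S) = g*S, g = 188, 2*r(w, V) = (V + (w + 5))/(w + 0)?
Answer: 23598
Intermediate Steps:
r(w, V) = (5 + V + w)/(2*w) (r(w, V) = ((V + (w + 5))/(w + 0))/2 = ((V + (5 + w))/w)/2 = ((5 + V + w)/w)/2 = (5 + V + w)/(2*w))
f(S) = 188*S
O = -13250 (O = 8*(-25*(65 + (½)*(5 + 10 + 10)/10)) = 8*(-25*(65 + (½)*(⅒)*25)) = 8*(-25*(65 + 5/4)) = 8*(-25*265/4) = 8*(-6625/4) = -13250)
O + f((-14)²) = -13250 + 188*(-14)² = -13250 + 188*196 = -13250 + 36848 = 23598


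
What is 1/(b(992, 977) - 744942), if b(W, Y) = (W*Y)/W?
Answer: -1/743965 ≈ -1.3441e-6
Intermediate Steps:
b(W, Y) = Y
1/(b(992, 977) - 744942) = 1/(977 - 744942) = 1/(-743965) = -1/743965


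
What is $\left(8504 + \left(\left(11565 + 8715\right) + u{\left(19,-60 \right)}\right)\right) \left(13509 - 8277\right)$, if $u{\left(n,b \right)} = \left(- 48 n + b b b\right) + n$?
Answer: $-984186288$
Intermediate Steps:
$u{\left(n,b \right)} = b^{3} - 47 n$ ($u{\left(n,b \right)} = \left(- 48 n + b^{2} b\right) + n = \left(- 48 n + b^{3}\right) + n = \left(b^{3} - 48 n\right) + n = b^{3} - 47 n$)
$\left(8504 + \left(\left(11565 + 8715\right) + u{\left(19,-60 \right)}\right)\right) \left(13509 - 8277\right) = \left(8504 + \left(\left(11565 + 8715\right) + \left(\left(-60\right)^{3} - 893\right)\right)\right) \left(13509 - 8277\right) = \left(8504 + \left(20280 - 216893\right)\right) 5232 = \left(8504 - 196613\right) 5232 = \left(-188109\right) 5232 = -984186288$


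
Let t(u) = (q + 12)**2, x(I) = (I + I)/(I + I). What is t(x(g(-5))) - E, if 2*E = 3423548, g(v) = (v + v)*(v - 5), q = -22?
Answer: -1711674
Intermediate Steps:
g(v) = 2*v*(-5 + v) (g(v) = (2*v)*(-5 + v) = 2*v*(-5 + v))
x(I) = 1 (x(I) = (2*I)/((2*I)) = (2*I)*(1/(2*I)) = 1)
E = 1711774 (E = (1/2)*3423548 = 1711774)
t(u) = 100 (t(u) = (-22 + 12)**2 = (-10)**2 = 100)
t(x(g(-5))) - E = 100 - 1*1711774 = 100 - 1711774 = -1711674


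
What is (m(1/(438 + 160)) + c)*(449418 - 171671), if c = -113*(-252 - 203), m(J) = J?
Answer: 8539656756737/598 ≈ 1.4280e+10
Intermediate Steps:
c = 51415 (c = -113*(-455) = 51415)
(m(1/(438 + 160)) + c)*(449418 - 171671) = (1/(438 + 160) + 51415)*(449418 - 171671) = (1/598 + 51415)*277747 = (30746171/598)*277747 = 8539656756737/598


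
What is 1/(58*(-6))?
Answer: -1/348 ≈ -0.0028736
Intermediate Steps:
1/(58*(-6)) = 1/(-348) = -1/348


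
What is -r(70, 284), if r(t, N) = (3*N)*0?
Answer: 0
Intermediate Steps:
r(t, N) = 0
-r(70, 284) = -1*0 = 0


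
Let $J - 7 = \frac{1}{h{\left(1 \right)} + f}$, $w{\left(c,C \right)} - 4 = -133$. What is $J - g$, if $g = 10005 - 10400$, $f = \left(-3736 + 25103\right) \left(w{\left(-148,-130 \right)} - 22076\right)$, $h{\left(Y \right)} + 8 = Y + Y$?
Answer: $\frac{190730604881}{474454241} \approx 402.0$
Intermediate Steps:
$h{\left(Y \right)} = -8 + 2 Y$ ($h{\left(Y \right)} = -8 + \left(Y + Y\right) = -8 + 2 Y$)
$w{\left(c,C \right)} = -129$ ($w{\left(c,C \right)} = 4 - 133 = -129$)
$f = -474454235$ ($f = \left(-3736 + 25103\right) \left(-129 - 22076\right) = 21367 \left(-22205\right) = -474454235$)
$g = -395$ ($g = 10005 - 10400 = -395$)
$J = \frac{3321179686}{474454241}$ ($J = 7 + \frac{1}{\left(-8 + 2 \cdot 1\right) - 474454235} = 7 + \frac{1}{\left(-8 + 2\right) - 474454235} = 7 + \frac{1}{-6 - 474454235} = 7 + \frac{1}{-474454241} = 7 - \frac{1}{474454241} = \frac{3321179686}{474454241} \approx 7.0$)
$J - g = \frac{3321179686}{474454241} - -395 = \frac{3321179686}{474454241} + 395 = \frac{190730604881}{474454241}$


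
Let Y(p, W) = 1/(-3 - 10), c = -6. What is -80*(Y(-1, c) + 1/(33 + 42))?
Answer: 992/195 ≈ 5.0872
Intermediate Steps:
Y(p, W) = -1/13 (Y(p, W) = 1/(-13) = -1/13)
-80*(Y(-1, c) + 1/(33 + 42)) = -80*(-1/13 + 1/(33 + 42)) = -80*(-1/13 + 1/75) = -80*(-62/975) = 992/195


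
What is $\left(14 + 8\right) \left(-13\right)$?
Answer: $-286$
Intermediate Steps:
$\left(14 + 8\right) \left(-13\right) = 22 \left(-13\right) = -286$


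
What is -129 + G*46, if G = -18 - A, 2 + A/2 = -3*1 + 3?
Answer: -773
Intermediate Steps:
A = -4 (A = -4 + 2*(-3*1 + 3) = -4 + 2*(-3 + 3) = -4 + 2*0 = -4 + 0 = -4)
G = -14 (G = -18 - 1*(-4) = -18 + 4 = -14)
-129 + G*46 = -129 - 14*46 = -129 - 644 = -773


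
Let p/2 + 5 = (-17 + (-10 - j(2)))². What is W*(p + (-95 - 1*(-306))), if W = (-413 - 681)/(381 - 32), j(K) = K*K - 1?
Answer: -2189094/349 ≈ -6272.5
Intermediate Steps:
j(K) = -1 + K² (j(K) = K² - 1 = -1 + K²)
W = -1094/349 ≈ -3.1347
p = 1790 (p = -10 + 2*(-17 + (-10 - (-1 + 2²)))² = -10 + 2*(-17 + (-10 - (-1 + 4)))² = -10 + 2*(-17 + (-10 - 1*3))² = -10 + 2*(-17 + (-10 - 3))² = -10 + 2*(-17 - 13)² = -10 + 2*(-30)² = -10 + 2*900 = -10 + 1800 = 1790)
W*(p + (-95 - 1*(-306))) = -1094*(1790 + (-95 - 1*(-306)))/349 = -1094*(1790 + (-95 + 306))/349 = -1094*(1790 + 211)/349 = -1094/349*2001 = -2189094/349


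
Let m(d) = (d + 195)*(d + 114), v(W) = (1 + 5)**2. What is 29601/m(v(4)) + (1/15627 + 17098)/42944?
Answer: 147085668481/117440030400 ≈ 1.2524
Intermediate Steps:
v(W) = 36 (v(W) = 6**2 = 36)
m(d) = (114 + d)*(195 + d) (m(d) = (195 + d)*(114 + d) = (114 + d)*(195 + d))
29601/m(v(4)) + (1/15627 + 17098)/42944 = 29601/(22230 + 36**2 + 309*36) + (1/15627 + 17098)/42944 = 29601/(22230 + 1296 + 11124) + (1/15627 + 17098)*(1/42944) = 29601/34650 + (267190447/15627)*(1/42944) = 29601*(1/34650) + 267190447/671085888 = 299/350 + 267190447/671085888 = 147085668481/117440030400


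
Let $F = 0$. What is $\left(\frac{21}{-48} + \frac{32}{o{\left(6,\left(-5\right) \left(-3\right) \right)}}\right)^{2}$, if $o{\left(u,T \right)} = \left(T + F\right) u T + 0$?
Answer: $\frac{19971961}{116640000} \approx 0.17123$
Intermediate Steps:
$o{\left(u,T \right)} = u T^{2}$ ($o{\left(u,T \right)} = \left(T + 0\right) u T + 0 = T u T + 0 = u T^{2} + 0 = u T^{2}$)
$\left(\frac{21}{-48} + \frac{32}{o{\left(6,\left(-5\right) \left(-3\right) \right)}}\right)^{2} = \left(\frac{21}{-48} + \frac{32}{6 \left(\left(-5\right) \left(-3\right)\right)^{2}}\right)^{2} = \left(21 \left(- \frac{1}{48}\right) + \frac{32}{6 \cdot 15^{2}}\right)^{2} = \left(- \frac{7}{16} + \frac{32}{6 \cdot 225}\right)^{2} = \left(- \frac{7}{16} + \frac{32}{1350}\right)^{2} = \left(- \frac{7}{16} + 32 \cdot \frac{1}{1350}\right)^{2} = \left(- \frac{7}{16} + \frac{16}{675}\right)^{2} = \left(- \frac{4469}{10800}\right)^{2} = \frac{19971961}{116640000}$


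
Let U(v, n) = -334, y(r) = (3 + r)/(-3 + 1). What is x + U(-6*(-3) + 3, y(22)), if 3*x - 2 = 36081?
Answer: 35081/3 ≈ 11694.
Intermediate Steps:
y(r) = -3/2 - r/2 (y(r) = (3 + r)/(-2) = (3 + r)*(-½) = -3/2 - r/2)
x = 36083/3 (x = ⅔ + (⅓)*36081 = ⅔ + 12027 = 36083/3 ≈ 12028.)
x + U(-6*(-3) + 3, y(22)) = 36083/3 - 334 = 35081/3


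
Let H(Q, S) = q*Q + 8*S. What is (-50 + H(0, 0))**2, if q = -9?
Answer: 2500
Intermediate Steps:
H(Q, S) = -9*Q + 8*S
(-50 + H(0, 0))**2 = (-50 + (-9*0 + 8*0))**2 = (-50 + (0 + 0))**2 = (-50 + 0)**2 = (-50)**2 = 2500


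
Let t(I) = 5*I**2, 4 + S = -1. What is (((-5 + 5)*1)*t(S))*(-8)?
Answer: 0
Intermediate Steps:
S = -5 (S = -4 - 1 = -5)
(((-5 + 5)*1)*t(S))*(-8) = (((-5 + 5)*1)*(5*(-5)**2))*(-8) = ((0*1)*(5*25))*(-8) = (0*125)*(-8) = 0*(-8) = 0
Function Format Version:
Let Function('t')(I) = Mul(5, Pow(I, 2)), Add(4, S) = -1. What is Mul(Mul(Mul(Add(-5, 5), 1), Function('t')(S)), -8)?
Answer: 0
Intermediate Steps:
S = -5 (S = Add(-4, -1) = -5)
Mul(Mul(Mul(Add(-5, 5), 1), Function('t')(S)), -8) = Mul(Mul(Mul(Add(-5, 5), 1), Mul(5, Pow(-5, 2))), -8) = Mul(Mul(Mul(0, 1), Mul(5, 25)), -8) = Mul(Mul(0, 125), -8) = Mul(0, -8) = 0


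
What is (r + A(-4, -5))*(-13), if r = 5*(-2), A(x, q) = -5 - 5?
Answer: 260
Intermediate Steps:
A(x, q) = -10
r = -10
(r + A(-4, -5))*(-13) = (-10 - 10)*(-13) = -20*(-13) = 260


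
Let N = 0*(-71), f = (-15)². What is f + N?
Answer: 225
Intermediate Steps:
f = 225
N = 0
f + N = 225 + 0 = 225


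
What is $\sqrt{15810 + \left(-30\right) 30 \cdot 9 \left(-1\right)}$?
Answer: $\sqrt{23910} \approx 154.63$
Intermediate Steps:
$\sqrt{15810 + \left(-30\right) 30 \cdot 9 \left(-1\right)} = \sqrt{15810 - -8100} = \sqrt{15810 + 8100} = \sqrt{23910}$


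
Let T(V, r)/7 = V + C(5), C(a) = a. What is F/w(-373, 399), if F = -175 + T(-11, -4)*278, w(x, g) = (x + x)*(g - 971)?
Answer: -11851/426712 ≈ -0.027773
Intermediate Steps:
w(x, g) = 2*x*(-971 + g) (w(x, g) = (2*x)*(-971 + g) = 2*x*(-971 + g))
T(V, r) = 35 + 7*V (T(V, r) = 7*(V + 5) = 7*(5 + V) = 35 + 7*V)
F = -11851 (F = -175 + (35 + 7*(-11))*278 = -175 + (35 - 77)*278 = -175 - 42*278 = -175 - 11676 = -11851)
F/w(-373, 399) = -11851*(-1/(746*(-971 + 399))) = -11851/(2*(-373)*(-572)) = -11851/426712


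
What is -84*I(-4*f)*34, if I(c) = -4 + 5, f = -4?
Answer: -2856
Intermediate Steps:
I(c) = 1
-84*I(-4*f)*34 = -84*1*34 = -84*34 = -2856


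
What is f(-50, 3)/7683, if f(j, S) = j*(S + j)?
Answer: 2350/7683 ≈ 0.30587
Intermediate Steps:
f(-50, 3)/7683 = -50*(3 - 50)/7683 = -50*(-47)*(1/7683) = 2350*(1/7683) = 2350/7683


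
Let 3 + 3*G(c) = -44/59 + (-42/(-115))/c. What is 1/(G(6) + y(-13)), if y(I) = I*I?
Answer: 6785/1138331 ≈ 0.0059605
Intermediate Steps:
y(I) = I²
G(c) = -221/177 + 14/(115*c) (G(c) = -1 + (-44/59 + (-42/(-115))/c)/3 = -1 + (-44*1/59 + (-42*(-1/115))/c)/3 = -1 + (-44/59 + 42/(115*c))/3 = -1 + (-44/177 + 14/(115*c)) = -221/177 + 14/(115*c))
1/(G(6) + y(-13)) = 1/((1/20355)*(2478 - 25415*6)/6 + (-13)²) = 1/((1/20355)*(⅙)*(2478 - 152490) + 169) = 1/((1/20355)*(⅙)*(-150012) + 169) = 1/(-8334/6785 + 169) = 1/(1138331/6785) = 6785/1138331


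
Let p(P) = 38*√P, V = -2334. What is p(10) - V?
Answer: 2334 + 38*√10 ≈ 2454.2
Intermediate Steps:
p(10) - V = 38*√10 - 1*(-2334) = 38*√10 + 2334 = 2334 + 38*√10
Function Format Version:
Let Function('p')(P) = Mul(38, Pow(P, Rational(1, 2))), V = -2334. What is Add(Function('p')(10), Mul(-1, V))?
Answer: Add(2334, Mul(38, Pow(10, Rational(1, 2)))) ≈ 2454.2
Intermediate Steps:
Add(Function('p')(10), Mul(-1, V)) = Add(Mul(38, Pow(10, Rational(1, 2))), Mul(-1, -2334)) = Add(Mul(38, Pow(10, Rational(1, 2))), 2334) = Add(2334, Mul(38, Pow(10, Rational(1, 2))))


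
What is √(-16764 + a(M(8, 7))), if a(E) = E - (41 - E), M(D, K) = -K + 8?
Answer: 3*I*√1867 ≈ 129.63*I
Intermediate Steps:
M(D, K) = 8 - K
a(E) = -41 + 2*E (a(E) = E + (-41 + E) = -41 + 2*E)
√(-16764 + a(M(8, 7))) = √(-16764 + (-41 + 2*(8 - 1*7))) = √(-16764 + (-41 + 2*(8 - 7))) = √(-16764 + (-41 + 2*1)) = √(-16764 + (-41 + 2)) = √(-16764 - 39) = √(-16803) = 3*I*√1867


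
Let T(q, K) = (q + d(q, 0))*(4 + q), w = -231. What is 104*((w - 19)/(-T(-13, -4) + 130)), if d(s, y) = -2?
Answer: 5200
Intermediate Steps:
T(q, K) = (-2 + q)*(4 + q) (T(q, K) = (q - 2)*(4 + q) = (-2 + q)*(4 + q))
104*((w - 19)/(-T(-13, -4) + 130)) = 104*((-231 - 19)/(-(-8 + (-13)² + 2*(-13)) + 130)) = 104*(-250/(-(-8 + 169 - 26) + 130)) = 104*(-250/(-1*135 + 130)) = 104*(-250/(-135 + 130)) = 104*(-250/(-5)) = 104*(-250*(-⅕)) = 104*50 = 5200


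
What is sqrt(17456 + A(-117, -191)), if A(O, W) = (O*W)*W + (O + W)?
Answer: I*sqrt(4251129) ≈ 2061.8*I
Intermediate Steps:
A(O, W) = O + W + O*W**2 (A(O, W) = O*W**2 + (O + W) = O + W + O*W**2)
sqrt(17456 + A(-117, -191)) = sqrt(17456 + (-117 - 191 - 117*(-191)**2)) = sqrt(17456 + (-117 - 191 - 117*36481)) = sqrt(17456 + (-117 - 191 - 4268277)) = sqrt(17456 - 4268585) = sqrt(-4251129) = I*sqrt(4251129)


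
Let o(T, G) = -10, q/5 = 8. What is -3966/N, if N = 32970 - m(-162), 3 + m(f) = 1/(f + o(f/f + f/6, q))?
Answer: -682152/5671357 ≈ -0.12028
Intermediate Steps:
q = 40 (q = 5*8 = 40)
m(f) = -3 + 1/(-10 + f) (m(f) = -3 + 1/(f - 10) = -3 + 1/(-10 + f))
N = 5671357/172 (N = 32970 - (31 - 3*(-162))/(-10 - 162) = 32970 - (31 + 486)/(-172) = 32970 - (-1)*517/172 = 32970 - 1*(-517/172) = 32970 + 517/172 = 5671357/172 ≈ 32973.)
-3966/N = -3966/5671357/172 = -3966*172/5671357 = -682152/5671357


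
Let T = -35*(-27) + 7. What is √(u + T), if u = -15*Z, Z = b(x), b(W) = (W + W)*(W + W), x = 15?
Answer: 2*I*√3137 ≈ 112.02*I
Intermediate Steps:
b(W) = 4*W² (b(W) = (2*W)*(2*W) = 4*W²)
Z = 900 (Z = 4*15² = 4*225 = 900)
u = -13500 (u = -15*900 = -13500)
T = 952 (T = 945 + 7 = 952)
√(u + T) = √(-13500 + 952) = √(-12548) = 2*I*√3137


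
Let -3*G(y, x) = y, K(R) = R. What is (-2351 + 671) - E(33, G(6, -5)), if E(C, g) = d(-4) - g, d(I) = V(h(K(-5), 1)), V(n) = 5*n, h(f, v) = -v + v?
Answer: -1682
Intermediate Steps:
G(y, x) = -y/3
h(f, v) = 0
d(I) = 0 (d(I) = 5*0 = 0)
E(C, g) = -g (E(C, g) = 0 - g = -g)
(-2351 + 671) - E(33, G(6, -5)) = (-2351 + 671) - (-1)*(-1/3*6) = -1680 - (-1)*(-2) = -1680 - 1*2 = -1680 - 2 = -1682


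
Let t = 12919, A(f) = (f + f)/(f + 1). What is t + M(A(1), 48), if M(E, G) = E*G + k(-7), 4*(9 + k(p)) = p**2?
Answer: 51881/4 ≈ 12970.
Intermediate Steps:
A(f) = 2*f/(1 + f) (A(f) = (2*f)/(1 + f) = 2*f/(1 + f))
k(p) = -9 + p**2/4
M(E, G) = 13/4 + E*G (M(E, G) = E*G + (-9 + (1/4)*(-7)**2) = E*G + (-9 + (1/4)*49) = E*G + (-9 + 49/4) = E*G + 13/4 = 13/4 + E*G)
t + M(A(1), 48) = 12919 + (13/4 + (2*1/(1 + 1))*48) = 12919 + (13/4 + (2*1/2)*48) = 12919 + (13/4 + (2*1*(1/2))*48) = 12919 + (13/4 + 1*48) = 12919 + (13/4 + 48) = 12919 + 205/4 = 51881/4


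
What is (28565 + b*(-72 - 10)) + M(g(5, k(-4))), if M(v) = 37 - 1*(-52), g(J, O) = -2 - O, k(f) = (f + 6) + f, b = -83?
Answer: 35460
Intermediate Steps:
k(f) = 6 + 2*f (k(f) = (6 + f) + f = 6 + 2*f)
M(v) = 89 (M(v) = 37 + 52 = 89)
(28565 + b*(-72 - 10)) + M(g(5, k(-4))) = (28565 - 83*(-72 - 10)) + 89 = (28565 - 83*(-82)) + 89 = (28565 + 6806) + 89 = 35371 + 89 = 35460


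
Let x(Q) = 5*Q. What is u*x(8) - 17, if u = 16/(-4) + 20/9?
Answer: -793/9 ≈ -88.111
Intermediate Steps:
u = -16/9 (u = 16*(-1/4) + 20*(1/9) = -4 + 20/9 = -16/9 ≈ -1.7778)
u*x(8) - 17 = -80*8/9 - 17 = -16/9*40 - 17 = -640/9 - 17 = -793/9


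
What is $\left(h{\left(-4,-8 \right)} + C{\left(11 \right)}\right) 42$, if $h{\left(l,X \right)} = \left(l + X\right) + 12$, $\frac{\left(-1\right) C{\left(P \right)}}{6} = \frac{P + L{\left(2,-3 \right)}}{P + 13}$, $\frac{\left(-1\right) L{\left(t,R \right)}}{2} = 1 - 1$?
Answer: $- \frac{231}{2} \approx -115.5$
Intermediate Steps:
$L{\left(t,R \right)} = 0$ ($L{\left(t,R \right)} = - 2 \left(1 - 1\right) = \left(-2\right) 0 = 0$)
$C{\left(P \right)} = - \frac{6 P}{13 + P}$ ($C{\left(P \right)} = - 6 \frac{P + 0}{P + 13} = - 6 \frac{P}{13 + P} = - \frac{6 P}{13 + P}$)
$h{\left(l,X \right)} = 12 + X + l$ ($h{\left(l,X \right)} = \left(X + l\right) + 12 = 12 + X + l$)
$\left(h{\left(-4,-8 \right)} + C{\left(11 \right)}\right) 42 = \left(\left(12 - 8 - 4\right) - \frac{66}{13 + 11}\right) 42 = \left(0 - \frac{66}{24}\right) 42 = \left(0 - 66 \cdot \frac{1}{24}\right) 42 = \left(0 - \frac{11}{4}\right) 42 = \left(- \frac{11}{4}\right) 42 = - \frac{231}{2}$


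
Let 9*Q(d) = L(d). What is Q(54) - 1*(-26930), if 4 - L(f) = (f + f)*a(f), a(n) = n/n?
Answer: 242266/9 ≈ 26918.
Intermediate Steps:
a(n) = 1
L(f) = 4 - 2*f (L(f) = 4 - (f + f) = 4 - 2*f)
Q(d) = 4/9 - 2*d/9 (Q(d) = (4 - 2*d)/9 = 4/9 - 2*d/9)
Q(54) - 1*(-26930) = (4/9 - 2/9*54) - 1*(-26930) = (4/9 - 12) + 26930 = -104/9 + 26930 = 242266/9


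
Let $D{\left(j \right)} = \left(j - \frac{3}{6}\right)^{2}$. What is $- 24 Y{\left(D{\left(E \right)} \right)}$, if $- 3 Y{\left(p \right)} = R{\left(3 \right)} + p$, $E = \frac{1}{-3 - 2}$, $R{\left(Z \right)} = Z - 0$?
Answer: $\frac{698}{25} \approx 27.92$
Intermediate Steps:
$R{\left(Z \right)} = Z$ ($R{\left(Z \right)} = Z + 0 = Z$)
$E = - \frac{1}{5}$ ($E = \frac{1}{-5} = - \frac{1}{5} \approx -0.2$)
$D{\left(j \right)} = \left(- \frac{1}{2} + j\right)^{2}$ ($D{\left(j \right)} = \left(j - \frac{1}{2}\right)^{2} = \left(- \frac{1}{2} + j\right)^{2}$)
$Y{\left(p \right)} = -1 - \frac{p}{3}$ ($Y{\left(p \right)} = - \frac{3 + p}{3} = -1 - \frac{p}{3}$)
$- 24 Y{\left(D{\left(E \right)} \right)} = - 24 \left(-1 - \frac{\frac{1}{4} \left(-1 + 2 \left(- \frac{1}{5}\right)\right)^{2}}{3}\right) = - 24 \left(-1 - \frac{\frac{1}{4} \left(-1 - \frac{2}{5}\right)^{2}}{3}\right) = - 24 \left(-1 - \frac{\frac{1}{4} \left(- \frac{7}{5}\right)^{2}}{3}\right) = - 24 \left(-1 - \frac{\frac{1}{4} \cdot \frac{49}{25}}{3}\right) = - 24 \left(-1 - \frac{49}{300}\right) = \left(-24\right) \left(- \frac{349}{300}\right) = \frac{698}{25}$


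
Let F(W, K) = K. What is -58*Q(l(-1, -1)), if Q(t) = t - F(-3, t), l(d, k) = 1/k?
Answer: 0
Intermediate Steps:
Q(t) = 0 (Q(t) = t - t = 0)
-58*Q(l(-1, -1)) = -58*0 = 0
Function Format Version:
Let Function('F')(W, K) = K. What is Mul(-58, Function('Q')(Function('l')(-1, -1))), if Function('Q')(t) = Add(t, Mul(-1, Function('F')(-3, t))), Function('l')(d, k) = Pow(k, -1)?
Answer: 0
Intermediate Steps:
Function('Q')(t) = 0 (Function('Q')(t) = Add(t, Mul(-1, t)) = 0)
Mul(-58, Function('Q')(Function('l')(-1, -1))) = Mul(-58, 0) = 0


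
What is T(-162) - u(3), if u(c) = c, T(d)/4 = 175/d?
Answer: -593/81 ≈ -7.3210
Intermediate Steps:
T(d) = 700/d (T(d) = 4*(175/d) = 700/d)
T(-162) - u(3) = 700/(-162) - 1*3 = 700*(-1/162) - 3 = -350/81 - 3 = -593/81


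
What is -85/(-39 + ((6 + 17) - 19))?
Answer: 17/7 ≈ 2.4286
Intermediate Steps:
-85/(-39 + ((6 + 17) - 19)) = -85/(-39 + (23 - 19)) = -85/(-39 + 4) = -85/(-35) = -85*(-1/35) = 17/7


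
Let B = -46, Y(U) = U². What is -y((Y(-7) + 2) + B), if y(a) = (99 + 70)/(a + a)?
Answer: -169/10 ≈ -16.900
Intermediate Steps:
y(a) = 169/(2*a) (y(a) = 169/((2*a)) = 169*(1/(2*a)) = 169/(2*a))
-y((Y(-7) + 2) + B) = -169/(2*(((-7)² + 2) - 46)) = -169/(2*((49 + 2) - 46)) = -169/(2*(51 - 46)) = -169/(2*5) = -1*169/10 = -169/10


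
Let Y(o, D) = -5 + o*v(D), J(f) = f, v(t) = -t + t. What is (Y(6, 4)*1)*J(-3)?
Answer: 15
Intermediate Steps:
v(t) = 0
Y(o, D) = -5 (Y(o, D) = -5 + o*0 = -5 + 0 = -5)
(Y(6, 4)*1)*J(-3) = -5*1*(-3) = -5*(-3) = 15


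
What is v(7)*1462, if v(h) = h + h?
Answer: 20468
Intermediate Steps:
v(h) = 2*h
v(7)*1462 = (2*7)*1462 = 14*1462 = 20468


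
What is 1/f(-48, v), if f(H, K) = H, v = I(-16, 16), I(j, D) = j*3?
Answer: -1/48 ≈ -0.020833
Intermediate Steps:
I(j, D) = 3*j
v = -48 (v = 3*(-16) = -48)
1/f(-48, v) = 1/(-48) = -1/48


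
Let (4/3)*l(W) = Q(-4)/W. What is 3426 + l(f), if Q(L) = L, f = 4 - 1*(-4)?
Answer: 27405/8 ≈ 3425.6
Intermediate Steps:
f = 8 (f = 4 + 4 = 8)
l(W) = -3/W (l(W) = 3*(-4/W)/4 = -3/W)
3426 + l(f) = 3426 - 3/8 = 27405/8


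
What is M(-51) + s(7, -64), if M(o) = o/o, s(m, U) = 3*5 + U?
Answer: -48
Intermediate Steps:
s(m, U) = 15 + U
M(o) = 1
M(-51) + s(7, -64) = 1 + (15 - 64) = 1 - 49 = -48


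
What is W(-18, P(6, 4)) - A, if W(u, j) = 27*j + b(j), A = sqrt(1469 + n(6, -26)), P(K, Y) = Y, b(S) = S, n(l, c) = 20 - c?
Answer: 112 - sqrt(1515) ≈ 73.077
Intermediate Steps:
A = sqrt(1515) (A = sqrt(1469 + (20 - 1*(-26))) = sqrt(1469 + (20 + 26)) = sqrt(1469 + 46) = sqrt(1515) ≈ 38.923)
W(u, j) = 28*j (W(u, j) = 27*j + j = 28*j)
W(-18, P(6, 4)) - A = 28*4 - sqrt(1515) = 112 - sqrt(1515)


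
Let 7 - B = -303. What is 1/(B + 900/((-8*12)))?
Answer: 8/2405 ≈ 0.0033264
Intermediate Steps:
B = 310 (B = 7 - 1*(-303) = 7 + 303 = 310)
1/(B + 900/((-8*12))) = 1/(310 + 900/((-8*12))) = 1/(310 + 900/(-96)) = 1/(310 + 900*(-1/96)) = 1/(310 - 75/8) = 1/(2405/8) = 8/2405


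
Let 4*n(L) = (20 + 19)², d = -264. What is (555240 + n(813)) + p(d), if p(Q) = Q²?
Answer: 2501265/4 ≈ 6.2532e+5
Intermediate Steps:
n(L) = 1521/4 (n(L) = (20 + 19)²/4 = (¼)*39² = (¼)*1521 = 1521/4)
(555240 + n(813)) + p(d) = (555240 + 1521/4) + (-264)² = 2222481/4 + 69696 = 2501265/4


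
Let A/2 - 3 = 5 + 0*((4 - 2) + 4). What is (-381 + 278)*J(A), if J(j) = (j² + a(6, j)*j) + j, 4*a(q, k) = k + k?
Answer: -41200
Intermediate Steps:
a(q, k) = k/2 (a(q, k) = (k + k)/4 = (2*k)/4 = k/2)
A = 16 (A = 6 + 2*(5 + 0*((4 - 2) + 4)) = 6 + 2*(5 + 0*(2 + 4)) = 6 + 2*(5 + 0*6) = 6 + 2*(5 + 0) = 6 + 2*5 = 6 + 10 = 16)
J(j) = j + 3*j²/2 (J(j) = (j² + (j/2)*j) + j = (j² + j²/2) + j = 3*j²/2 + j = j + 3*j²/2)
(-381 + 278)*J(A) = (-381 + 278)*((½)*16*(2 + 3*16)) = -103*16*(2 + 48)/2 = -103*16*50/2 = -103*400 = -41200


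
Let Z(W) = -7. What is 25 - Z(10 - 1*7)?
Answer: 32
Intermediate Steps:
25 - Z(10 - 1*7) = 25 - 1*(-7) = 25 + 7 = 32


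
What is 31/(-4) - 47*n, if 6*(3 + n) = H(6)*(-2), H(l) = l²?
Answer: 2789/4 ≈ 697.25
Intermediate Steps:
n = -15 (n = -3 + (6²*(-2))/6 = -3 + (36*(-2))/6 = -3 + (⅙)*(-72) = -3 - 12 = -15)
31/(-4) - 47*n = 31/(-4) - 47*(-15) = 31*(-¼) + 705 = -31/4 + 705 = 2789/4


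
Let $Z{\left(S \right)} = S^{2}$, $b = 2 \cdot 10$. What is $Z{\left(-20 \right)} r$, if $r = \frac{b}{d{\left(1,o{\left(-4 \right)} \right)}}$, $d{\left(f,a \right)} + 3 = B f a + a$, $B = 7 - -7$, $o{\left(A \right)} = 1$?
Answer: $\frac{2000}{3} \approx 666.67$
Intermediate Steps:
$B = 14$ ($B = 7 + 7 = 14$)
$b = 20$
$d{\left(f,a \right)} = -3 + a + 14 a f$ ($d{\left(f,a \right)} = -3 + \left(14 f a + a\right) = -3 + \left(14 a f + a\right) = -3 + \left(a + 14 a f\right) = -3 + a + 14 a f$)
$r = \frac{5}{3}$ ($r = \frac{20}{-3 + 1 + 14 \cdot 1 \cdot 1} = \frac{20}{-3 + 1 + 14} = \frac{20}{12} = 20 \cdot \frac{1}{12} = \frac{5}{3} \approx 1.6667$)
$Z{\left(-20 \right)} r = \left(-20\right)^{2} \cdot \frac{5}{3} = 400 \cdot \frac{5}{3} = \frac{2000}{3}$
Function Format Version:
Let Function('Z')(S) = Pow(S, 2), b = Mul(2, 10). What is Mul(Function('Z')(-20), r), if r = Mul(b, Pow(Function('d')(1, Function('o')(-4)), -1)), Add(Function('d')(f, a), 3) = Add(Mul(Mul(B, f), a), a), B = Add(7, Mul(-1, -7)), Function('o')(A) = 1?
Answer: Rational(2000, 3) ≈ 666.67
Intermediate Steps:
B = 14 (B = Add(7, 7) = 14)
b = 20
Function('d')(f, a) = Add(-3, a, Mul(14, a, f)) (Function('d')(f, a) = Add(-3, Add(Mul(Mul(14, f), a), a)) = Add(-3, Add(Mul(14, a, f), a)) = Add(-3, Add(a, Mul(14, a, f))) = Add(-3, a, Mul(14, a, f)))
r = Rational(5, 3) (r = Mul(20, Pow(Add(-3, 1, Mul(14, 1, 1)), -1)) = Mul(20, Pow(Add(-3, 1, 14), -1)) = Mul(20, Pow(12, -1)) = Mul(20, Rational(1, 12)) = Rational(5, 3) ≈ 1.6667)
Mul(Function('Z')(-20), r) = Mul(Pow(-20, 2), Rational(5, 3)) = Mul(400, Rational(5, 3)) = Rational(2000, 3)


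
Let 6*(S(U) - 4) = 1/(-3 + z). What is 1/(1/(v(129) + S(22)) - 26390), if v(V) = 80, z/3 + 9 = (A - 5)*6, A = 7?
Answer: -3025/79829714 ≈ -3.7893e-5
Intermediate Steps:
z = 9 (z = -27 + 3*((7 - 5)*6) = -27 + 3*(2*6) = -27 + 3*12 = -27 + 36 = 9)
S(U) = 145/36 (S(U) = 4 + 1/(6*(-3 + 9)) = 4 + (1/6)/6 = 4 + (1/6)*(1/6) = 4 + 1/36 = 145/36)
1/(1/(v(129) + S(22)) - 26390) = 1/(1/(80 + 145/36) - 26390) = 1/(1/(3025/36) - 26390) = 1/(36/3025 - 26390) = 1/(-79829714/3025) = -3025/79829714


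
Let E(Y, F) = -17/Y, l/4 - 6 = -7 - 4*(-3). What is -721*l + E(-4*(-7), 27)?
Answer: -888289/28 ≈ -31725.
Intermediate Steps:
l = 44 (l = 24 + 4*(-7 - 4*(-3)) = 24 + 4*(-7 + 12) = 24 + 4*5 = 24 + 20 = 44)
-721*l + E(-4*(-7), 27) = -721*44 - 17/((-4*(-7))) = -31724 - 17/28 = -888289/28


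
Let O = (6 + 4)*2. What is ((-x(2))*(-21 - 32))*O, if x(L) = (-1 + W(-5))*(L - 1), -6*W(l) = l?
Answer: -530/3 ≈ -176.67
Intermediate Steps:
W(l) = -l/6
x(L) = ⅙ - L/6 (x(L) = (-1 - ⅙*(-5))*(L - 1) = (-1 + ⅚)*(-1 + L) = -(-1 + L)/6 = ⅙ - L/6)
O = 20 (O = 10*2 = 20)
((-x(2))*(-21 - 32))*O = ((-(⅙ - ⅙*2))*(-21 - 32))*20 = (-(⅙ - ⅓)*(-53))*20 = (-1*(-⅙)*(-53))*20 = ((⅙)*(-53))*20 = -53/6*20 = -530/3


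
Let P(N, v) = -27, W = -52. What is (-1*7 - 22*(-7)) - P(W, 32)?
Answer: 174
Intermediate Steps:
(-1*7 - 22*(-7)) - P(W, 32) = (-1*7 - 22*(-7)) - 1*(-27) = (-7 + 154) + 27 = 147 + 27 = 174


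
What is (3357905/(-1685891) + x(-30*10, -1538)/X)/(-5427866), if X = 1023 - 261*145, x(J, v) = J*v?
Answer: 150252480885/56158400921725022 ≈ 2.6755e-6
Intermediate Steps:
X = -36822 (X = 1023 - 37845 = -36822)
(3357905/(-1685891) + x(-30*10, -1538)/X)/(-5427866) = (3357905/(-1685891) + (-30*10*(-1538))/(-36822))/(-5427866) = (3357905*(-1/1685891) - 300*(-1538)*(-1/36822))*(-1/5427866) = (-3357905/1685891 + 461400*(-1/36822))*(-1/5427866) = (-3357905/1685891 - 76900/6137)*(-1/5427866) = -150252480885/10346313067*(-1/5427866) = 150252480885/56158400921725022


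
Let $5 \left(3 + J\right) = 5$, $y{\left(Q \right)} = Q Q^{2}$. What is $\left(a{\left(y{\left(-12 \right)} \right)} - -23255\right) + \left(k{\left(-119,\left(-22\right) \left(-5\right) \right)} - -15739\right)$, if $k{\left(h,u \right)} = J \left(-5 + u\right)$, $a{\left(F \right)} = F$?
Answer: $37056$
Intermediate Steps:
$y{\left(Q \right)} = Q^{3}$
$J = -2$ ($J = -3 + \frac{1}{5} \cdot 5 = -3 + 1 = -2$)
$k{\left(h,u \right)} = 10 - 2 u$ ($k{\left(h,u \right)} = - 2 \left(-5 + u\right) = 10 - 2 u$)
$\left(a{\left(y{\left(-12 \right)} \right)} - -23255\right) + \left(k{\left(-119,\left(-22\right) \left(-5\right) \right)} - -15739\right) = \left(\left(-12\right)^{3} - -23255\right) + \left(\left(10 - 2 \left(\left(-22\right) \left(-5\right)\right)\right) - -15739\right) = \left(-1728 + 23255\right) + \left(\left(10 - 220\right) + 15739\right) = 21527 + \left(\left(10 - 220\right) + 15739\right) = 21527 + \left(-210 + 15739\right) = 21527 + 15529 = 37056$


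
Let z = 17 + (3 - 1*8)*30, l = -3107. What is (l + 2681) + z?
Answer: -559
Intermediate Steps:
z = -133 (z = 17 + (3 - 8)*30 = 17 - 5*30 = 17 - 150 = -133)
(l + 2681) + z = (-3107 + 2681) - 133 = -426 - 133 = -559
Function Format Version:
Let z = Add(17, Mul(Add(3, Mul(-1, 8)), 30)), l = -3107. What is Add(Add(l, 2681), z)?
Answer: -559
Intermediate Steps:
z = -133 (z = Add(17, Mul(Add(3, -8), 30)) = Add(17, Mul(-5, 30)) = Add(17, -150) = -133)
Add(Add(l, 2681), z) = Add(Add(-3107, 2681), -133) = Add(-426, -133) = -559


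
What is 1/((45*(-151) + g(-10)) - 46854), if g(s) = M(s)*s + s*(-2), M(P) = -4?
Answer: -1/53589 ≈ -1.8661e-5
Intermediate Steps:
g(s) = -6*s (g(s) = -4*s + s*(-2) = -4*s - 2*s = -6*s)
1/((45*(-151) + g(-10)) - 46854) = 1/((45*(-151) - 6*(-10)) - 46854) = 1/((-6795 + 60) - 46854) = 1/(-6735 - 46854) = 1/(-53589) = -1/53589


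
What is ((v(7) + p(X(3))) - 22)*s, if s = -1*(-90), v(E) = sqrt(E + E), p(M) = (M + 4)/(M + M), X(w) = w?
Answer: -1875 + 90*sqrt(14) ≈ -1538.3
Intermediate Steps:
p(M) = (4 + M)/(2*M) (p(M) = (4 + M)/((2*M)) = (4 + M)*(1/(2*M)) = (4 + M)/(2*M))
v(E) = sqrt(2)*sqrt(E) (v(E) = sqrt(2*E) = sqrt(2)*sqrt(E))
s = 90
((v(7) + p(X(3))) - 22)*s = ((sqrt(2)*sqrt(7) + (1/2)*(4 + 3)/3) - 22)*90 = ((sqrt(14) + (1/2)*(1/3)*7) - 22)*90 = ((sqrt(14) + 7/6) - 22)*90 = ((7/6 + sqrt(14)) - 22)*90 = (-125/6 + sqrt(14))*90 = -1875 + 90*sqrt(14)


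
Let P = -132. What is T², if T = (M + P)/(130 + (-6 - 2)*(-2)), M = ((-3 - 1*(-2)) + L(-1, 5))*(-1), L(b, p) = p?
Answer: 4624/5329 ≈ 0.86771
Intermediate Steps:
M = -4 (M = ((-3 - 1*(-2)) + 5)*(-1) = ((-3 + 2) + 5)*(-1) = (-1 + 5)*(-1) = 4*(-1) = -4)
T = -68/73 (T = (-4 - 132)/(130 + (-6 - 2)*(-2)) = -136/(130 - 8*(-2)) = -136/(130 + 16) = -136/146 = -136*1/146 = -68/73 ≈ -0.93151)
T² = (-68/73)² = 4624/5329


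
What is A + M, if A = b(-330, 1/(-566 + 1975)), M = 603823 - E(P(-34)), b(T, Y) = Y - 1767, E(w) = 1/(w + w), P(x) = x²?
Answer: 1961262442951/3257608 ≈ 6.0206e+5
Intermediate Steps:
E(w) = 1/(2*w)
b(T, Y) = -1767 + Y
M = 1396038775/2312 (M = 603823 - 1/(2*((-34)²)) = 603823 - 1/(2*1156) = 603823 - 1*1/2312 = 603823 - 1/2312 = 1396038775/2312 ≈ 6.0382e+5)
A = -2489702/1409 (A = -1767 + 1/(-566 + 1975) = -1767 + 1/1409 = -2489702/1409 ≈ -1767.0)
A + M = -2489702/1409 + 1396038775/2312 = 1961262442951/3257608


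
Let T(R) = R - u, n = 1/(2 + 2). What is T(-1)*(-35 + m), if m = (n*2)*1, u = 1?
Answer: 69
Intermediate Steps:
n = ¼ (n = 1/4 = ¼ ≈ 0.25000)
T(R) = -1 + R (T(R) = R - 1*1 = R - 1 = -1 + R)
m = ½ (m = ((¼)*2)*1 = (½)*1 = ½ ≈ 0.50000)
T(-1)*(-35 + m) = (-1 - 1)*(-35 + ½) = -2*(-69/2) = 69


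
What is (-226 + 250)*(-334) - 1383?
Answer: -9399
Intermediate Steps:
(-226 + 250)*(-334) - 1383 = 24*(-334) - 1383 = -8016 - 1383 = -9399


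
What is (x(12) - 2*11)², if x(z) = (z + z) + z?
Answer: 196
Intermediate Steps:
x(z) = 3*z (x(z) = 2*z + z = 3*z)
(x(12) - 2*11)² = (3*12 - 2*11)² = (36 - 22)² = 14² = 196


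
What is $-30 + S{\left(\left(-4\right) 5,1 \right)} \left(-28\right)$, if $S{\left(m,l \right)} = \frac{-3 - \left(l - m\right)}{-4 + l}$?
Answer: $-254$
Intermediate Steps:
$S{\left(m,l \right)} = \frac{-3 + m - l}{-4 + l}$
$-30 + S{\left(\left(-4\right) 5,1 \right)} \left(-28\right) = -30 + \frac{-3 - 20 - 1}{-4 + 1} \left(-28\right) = -30 + \frac{-3 - 20 - 1}{-3} \left(-28\right) = -30 + \left(- \frac{1}{3}\right) \left(-24\right) \left(-28\right) = -30 + 8 \left(-28\right) = -30 - 224 = -254$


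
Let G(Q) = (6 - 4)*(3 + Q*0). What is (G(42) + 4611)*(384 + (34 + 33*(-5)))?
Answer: 1168101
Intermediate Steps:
G(Q) = 6 (G(Q) = 2*(3 + 0) = 2*3 = 6)
(G(42) + 4611)*(384 + (34 + 33*(-5))) = (6 + 4611)*(384 + (34 + 33*(-5))) = 4617*(384 + (34 - 165)) = 4617*(384 - 131) = 4617*253 = 1168101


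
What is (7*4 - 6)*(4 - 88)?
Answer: -1848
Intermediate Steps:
(7*4 - 6)*(4 - 88) = (28 - 6)*(-84) = 22*(-84) = -1848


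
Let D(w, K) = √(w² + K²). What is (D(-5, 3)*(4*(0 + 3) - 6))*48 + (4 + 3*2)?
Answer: 10 + 288*√34 ≈ 1689.3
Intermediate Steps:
D(w, K) = √(K² + w²)
(D(-5, 3)*(4*(0 + 3) - 6))*48 + (4 + 3*2) = (√(3² + (-5)²)*(4*(0 + 3) - 6))*48 + (4 + 3*2) = (√(9 + 25)*(4*3 - 6))*48 + (4 + 6) = (√34*(12 - 6))*48 + 10 = (√34*6)*48 + 10 = (6*√34)*48 + 10 = 288*√34 + 10 = 10 + 288*√34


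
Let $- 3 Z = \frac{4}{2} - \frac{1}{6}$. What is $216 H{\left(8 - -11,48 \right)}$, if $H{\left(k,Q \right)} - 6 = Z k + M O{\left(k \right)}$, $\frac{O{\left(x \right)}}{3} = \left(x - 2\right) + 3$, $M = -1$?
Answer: $-14172$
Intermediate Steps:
$Z = - \frac{11}{18}$ ($Z = - \frac{\frac{4}{2} - \frac{1}{6}}{3} = - \frac{4 \cdot \frac{1}{2} - \frac{1}{6}}{3} = - \frac{2 - \frac{1}{6}}{3} = \left(- \frac{1}{3}\right) \frac{11}{6} = - \frac{11}{18} \approx -0.61111$)
$O{\left(x \right)} = 3 + 3 x$ ($O{\left(x \right)} = 3 \left(\left(x - 2\right) + 3\right) = 3 \left(\left(-2 + x\right) + 3\right) = 3 \left(1 + x\right) = 3 + 3 x$)
$H{\left(k,Q \right)} = 3 - \frac{65 k}{18}$ ($H{\left(k,Q \right)} = 6 - \left(3 + \frac{65 k}{18}\right) = 3 - \frac{65 k}{18}$)
$216 H{\left(8 - -11,48 \right)} = 216 \left(3 - \frac{65 \left(8 - -11\right)}{18}\right) = 216 \left(3 - \frac{65 \left(8 + 11\right)}{18}\right) = 216 \left(3 - \frac{1235}{18}\right) = 216 \left(- \frac{1181}{18}\right) = -14172$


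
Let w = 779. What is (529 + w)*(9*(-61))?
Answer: -718092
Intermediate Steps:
(529 + w)*(9*(-61)) = (529 + 779)*(9*(-61)) = 1308*(-549) = -718092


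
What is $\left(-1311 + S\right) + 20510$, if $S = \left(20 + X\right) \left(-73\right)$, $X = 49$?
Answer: $14162$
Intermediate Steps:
$S = -5037$ ($S = \left(20 + 49\right) \left(-73\right) = 69 \left(-73\right) = -5037$)
$\left(-1311 + S\right) + 20510 = \left(-1311 - 5037\right) + 20510 = -6348 + 20510 = 14162$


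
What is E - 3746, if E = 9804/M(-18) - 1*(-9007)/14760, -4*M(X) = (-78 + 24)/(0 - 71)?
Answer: -816333793/14760 ≈ -55307.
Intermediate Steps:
M(X) = -27/142 (M(X) = -(-78 + 24)/(4*(0 - 71)) = -(-27)/(2*(-71)) = -(-27)*(-1)/(2*71) = -1/4*54/71 = -27/142)
E = -761042833/14760 (E = 9804/(-27/142) - 1*(-9007)/14760 = 9804*(-142/27) + 9007*(1/14760) = -464056/9 + 9007/14760 = -761042833/14760 ≈ -51561.)
E - 3746 = -761042833/14760 - 3746 = -816333793/14760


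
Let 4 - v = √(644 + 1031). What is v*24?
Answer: 96 - 120*√67 ≈ -886.24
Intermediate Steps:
v = 4 - 5*√67 (v = 4 - √(644 + 1031) = 4 - √1675 = 4 - 5*√67 ≈ -36.927)
v*24 = (4 - 5*√67)*24 = 96 - 120*√67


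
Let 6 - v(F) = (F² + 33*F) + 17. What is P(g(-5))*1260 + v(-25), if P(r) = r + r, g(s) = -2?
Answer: -4851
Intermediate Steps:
P(r) = 2*r
v(F) = -11 - F² - 33*F (v(F) = 6 - ((F² + 33*F) + 17) = 6 - (17 + F² + 33*F) = 6 + (-17 - F² - 33*F) = -11 - F² - 33*F)
P(g(-5))*1260 + v(-25) = (2*(-2))*1260 + (-11 - 1*(-25)² - 33*(-25)) = -4*1260 + (-11 - 1*625 + 825) = -5040 + (-11 - 625 + 825) = -5040 + 189 = -4851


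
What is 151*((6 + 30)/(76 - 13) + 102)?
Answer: 108418/7 ≈ 15488.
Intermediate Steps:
151*((6 + 30)/(76 - 13) + 102) = 151*(36/63 + 102) = 151*(36*(1/63) + 102) = 151*(4/7 + 102) = 151*(718/7) = 108418/7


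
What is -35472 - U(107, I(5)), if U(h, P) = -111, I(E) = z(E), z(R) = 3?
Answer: -35361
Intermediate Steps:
I(E) = 3
-35472 - U(107, I(5)) = -35472 - 1*(-111) = -35472 + 111 = -35361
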